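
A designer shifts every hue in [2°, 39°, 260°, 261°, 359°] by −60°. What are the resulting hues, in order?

302°, 339°, 200°, 201°, 299°

2 − 60 = -58 → -58 + 360 = 302°
39 − 60 = -21 → -21 + 360 = 339°
260 − 60 = 200°
261 − 60 = 201°
359 − 60 = 299°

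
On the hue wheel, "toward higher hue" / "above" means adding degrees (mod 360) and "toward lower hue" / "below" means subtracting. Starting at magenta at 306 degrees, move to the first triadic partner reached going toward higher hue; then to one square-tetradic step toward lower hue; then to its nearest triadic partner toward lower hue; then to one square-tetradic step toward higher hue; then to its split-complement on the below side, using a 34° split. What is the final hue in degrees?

+120° (triadic ↑): 306 + 120 = 426 → 426 − 360 = 66°
−90° (square ↓): 66 − 90 = -24 → -24 + 360 = 336°
−120° (triadic ↓): 336 − 120 = 216°
+90° (square ↑): 216 + 90 = 306°
+146° (split-comp 34° ↓): 306 + 146 = 452 → 452 − 360 = 92°

92°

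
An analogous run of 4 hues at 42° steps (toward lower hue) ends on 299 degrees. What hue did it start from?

65°

3 steps of 42° (toward lower hue) give a net shift of −126°.
Start = end − shift: 299 + 126 = 425 → 425 − 360 = 65°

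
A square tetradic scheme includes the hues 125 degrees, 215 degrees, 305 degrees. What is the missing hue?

35°

A square tetradic scheme places four hues every 90°.
The full set through 125° is {35°, 125°, 215°, 305°}.
Given {125°, 215°, 305°}, the missing hue is 35°.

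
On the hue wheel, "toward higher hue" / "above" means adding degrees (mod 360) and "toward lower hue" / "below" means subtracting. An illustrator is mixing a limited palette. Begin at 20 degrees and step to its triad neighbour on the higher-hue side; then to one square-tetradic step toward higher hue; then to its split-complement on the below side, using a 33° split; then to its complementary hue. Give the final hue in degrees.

197°

triadic ↑ +120°: 20 + 120 = 140°
square ↑ +90°: 140 + 90 = 230°
split-comp 33° ↓ +147°: 230 + 147 = 377 → 377 − 360 = 17°
complement +180°: 17 + 180 = 197°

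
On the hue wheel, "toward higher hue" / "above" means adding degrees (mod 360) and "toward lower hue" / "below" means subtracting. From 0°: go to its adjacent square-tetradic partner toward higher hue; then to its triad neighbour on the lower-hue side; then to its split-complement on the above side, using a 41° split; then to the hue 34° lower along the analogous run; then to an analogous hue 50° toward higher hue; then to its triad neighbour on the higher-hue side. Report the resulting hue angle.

327°

+90° (square ↑): 0 + 90 = 90°
−120° (triadic ↓): 90 − 120 = -30 → -30 + 360 = 330°
+221° (split-comp 41° ↑): 330 + 221 = 551 → 551 − 360 = 191°
−34° (analog 34° ↓): 191 − 34 = 157°
+50° (analog 50° ↑): 157 + 50 = 207°
+120° (triadic ↑): 207 + 120 = 327°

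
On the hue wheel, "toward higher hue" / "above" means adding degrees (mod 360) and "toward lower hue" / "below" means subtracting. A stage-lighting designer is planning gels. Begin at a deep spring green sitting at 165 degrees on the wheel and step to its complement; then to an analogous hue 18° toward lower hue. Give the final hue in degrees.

165 + 180 = 345°   (complement)
345 − 18 = 327°   (analog 18° ↓)

327°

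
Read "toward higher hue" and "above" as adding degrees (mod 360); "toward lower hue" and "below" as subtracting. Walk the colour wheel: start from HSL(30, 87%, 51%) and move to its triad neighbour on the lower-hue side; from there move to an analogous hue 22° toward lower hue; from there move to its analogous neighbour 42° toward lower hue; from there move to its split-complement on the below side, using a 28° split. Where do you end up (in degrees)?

−120° (triadic ↓): 30 − 120 = -90 → -90 + 360 = 270°
−22° (analog 22° ↓): 270 − 22 = 248°
−42° (analog 42° ↓): 248 − 42 = 206°
+152° (split-comp 28° ↓): 206 + 152 = 358°

358°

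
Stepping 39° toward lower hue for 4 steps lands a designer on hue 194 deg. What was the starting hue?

350°

4 steps of 39° (toward lower hue) give a net shift of −156°.
Start = end − shift: 194 + 156 = 350°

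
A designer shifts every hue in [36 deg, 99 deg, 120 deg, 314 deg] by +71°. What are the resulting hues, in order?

107°, 170°, 191°, 25°

36 + 71 = 107°
99 + 71 = 170°
120 + 71 = 191°
314 + 71 = 385 → 385 − 360 = 25°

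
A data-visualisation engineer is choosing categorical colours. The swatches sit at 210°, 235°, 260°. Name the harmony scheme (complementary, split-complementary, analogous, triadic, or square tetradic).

analogous

Sort the hues: 210°, 235°, 260°.
Successive gaps around the wheel: 25°, 25°, 310°.
A run of hues at equal small steps (25°) with one large closing gap is an analogous group.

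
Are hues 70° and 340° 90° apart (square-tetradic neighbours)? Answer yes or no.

Angular distance: |70 − 340| = 270; shorter arc = 360 − 270 = 90°.
90° apart (square-tetradic neighbours) requires 90°.

yes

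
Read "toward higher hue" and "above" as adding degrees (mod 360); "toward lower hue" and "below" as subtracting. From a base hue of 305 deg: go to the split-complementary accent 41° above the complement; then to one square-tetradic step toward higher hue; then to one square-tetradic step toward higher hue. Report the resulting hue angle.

346°

split-comp 41° ↑ +221°: 305 + 221 = 526 → 526 − 360 = 166°
square ↑ +90°: 166 + 90 = 256°
square ↑ +90°: 256 + 90 = 346°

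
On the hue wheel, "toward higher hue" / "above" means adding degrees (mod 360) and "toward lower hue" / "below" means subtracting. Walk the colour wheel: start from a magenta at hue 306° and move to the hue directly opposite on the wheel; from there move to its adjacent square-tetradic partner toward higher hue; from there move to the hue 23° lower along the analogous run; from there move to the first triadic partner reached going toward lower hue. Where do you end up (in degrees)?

73°

+180° (complement): 306 + 180 = 486 → 486 − 360 = 126°
+90° (square ↑): 126 + 90 = 216°
−23° (analog 23° ↓): 216 − 23 = 193°
−120° (triadic ↓): 193 − 120 = 73°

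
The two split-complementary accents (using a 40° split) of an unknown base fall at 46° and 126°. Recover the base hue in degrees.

The accents sit 40° either side of the complement, so the complement is their short-arc midpoint on the wheel.
Short-arc midpoint of 46° and 126°: 86°.
Base is 180° from the complement: 86 − 180 = -94 → -94 + 360 = 266°

266°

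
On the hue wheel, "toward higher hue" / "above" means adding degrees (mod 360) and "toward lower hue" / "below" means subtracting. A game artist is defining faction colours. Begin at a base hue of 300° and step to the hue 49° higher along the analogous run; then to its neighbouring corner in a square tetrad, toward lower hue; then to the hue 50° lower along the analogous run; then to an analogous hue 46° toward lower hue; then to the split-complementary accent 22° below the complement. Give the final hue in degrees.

321°

300 + 49 = 349°   (analog 49° ↑)
349 − 90 = 259°   (square ↓)
259 − 50 = 209°   (analog 50° ↓)
209 − 46 = 163°   (analog 46° ↓)
163 + 158 = 321°   (split-comp 22° ↓)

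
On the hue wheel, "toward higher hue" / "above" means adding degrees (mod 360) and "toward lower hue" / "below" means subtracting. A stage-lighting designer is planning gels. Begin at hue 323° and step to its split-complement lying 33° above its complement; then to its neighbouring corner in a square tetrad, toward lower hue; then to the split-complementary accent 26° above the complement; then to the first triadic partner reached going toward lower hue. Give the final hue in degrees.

172°

split-comp 33° ↑ +213°: 323 + 213 = 536 → 536 − 360 = 176°
square ↓ −90°: 176 − 90 = 86°
split-comp 26° ↑ +206°: 86 + 206 = 292°
triadic ↓ −120°: 292 − 120 = 172°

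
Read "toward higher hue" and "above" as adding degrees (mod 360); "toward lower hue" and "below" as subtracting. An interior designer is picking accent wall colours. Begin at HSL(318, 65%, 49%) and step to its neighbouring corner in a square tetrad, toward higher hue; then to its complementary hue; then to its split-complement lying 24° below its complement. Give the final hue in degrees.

318 + 90 = 408 → 408 − 360 = 48°   (square ↑)
48 + 180 = 228°   (complement)
228 + 156 = 384 → 384 − 360 = 24°   (split-comp 24° ↓)

24°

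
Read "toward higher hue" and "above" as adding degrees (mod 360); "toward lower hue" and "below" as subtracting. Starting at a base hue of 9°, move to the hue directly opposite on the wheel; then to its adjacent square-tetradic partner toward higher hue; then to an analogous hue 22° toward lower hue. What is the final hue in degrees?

257°

9 + 180 = 189°   (complement)
189 + 90 = 279°   (square ↑)
279 − 22 = 257°   (analog 22° ↓)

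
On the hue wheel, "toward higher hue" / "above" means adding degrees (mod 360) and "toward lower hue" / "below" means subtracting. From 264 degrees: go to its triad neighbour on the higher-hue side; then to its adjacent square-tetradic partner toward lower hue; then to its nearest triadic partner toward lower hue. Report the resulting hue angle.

triadic ↑ +120°: 264 + 120 = 384 → 384 − 360 = 24°
square ↓ −90°: 24 − 90 = -66 → -66 + 360 = 294°
triadic ↓ −120°: 294 − 120 = 174°

174°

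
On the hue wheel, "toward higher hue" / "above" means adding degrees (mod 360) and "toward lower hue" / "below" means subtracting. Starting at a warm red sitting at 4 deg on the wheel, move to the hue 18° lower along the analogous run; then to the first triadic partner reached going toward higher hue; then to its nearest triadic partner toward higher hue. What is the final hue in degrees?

4 − 18 = -14 → -14 + 360 = 346°   (analog 18° ↓)
346 + 120 = 466 → 466 − 360 = 106°   (triadic ↑)
106 + 120 = 226°   (triadic ↑)

226°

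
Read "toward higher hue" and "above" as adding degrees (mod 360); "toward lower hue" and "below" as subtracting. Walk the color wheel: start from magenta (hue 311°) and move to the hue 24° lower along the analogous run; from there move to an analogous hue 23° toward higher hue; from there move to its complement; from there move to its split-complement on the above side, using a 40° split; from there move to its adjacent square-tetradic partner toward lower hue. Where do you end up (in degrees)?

260°

−24° (analog 24° ↓): 311 − 24 = 287°
+23° (analog 23° ↑): 287 + 23 = 310°
+180° (complement): 310 + 180 = 490 → 490 − 360 = 130°
+220° (split-comp 40° ↑): 130 + 220 = 350°
−90° (square ↓): 350 − 90 = 260°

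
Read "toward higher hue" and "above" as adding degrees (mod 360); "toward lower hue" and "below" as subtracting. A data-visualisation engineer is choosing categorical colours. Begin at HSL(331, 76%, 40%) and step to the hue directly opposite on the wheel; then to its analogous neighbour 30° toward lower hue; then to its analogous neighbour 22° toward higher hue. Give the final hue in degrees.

143°

331 + 180 = 511 → 511 − 360 = 151°   (complement)
151 − 30 = 121°   (analog 30° ↓)
121 + 22 = 143°   (analog 22° ↑)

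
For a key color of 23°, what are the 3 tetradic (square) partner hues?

113°, 203°, and 293°

A square tetradic scheme places four hues every 90°.
23 + 90 = 113°
23 + 180 = 203°
23 + 270 = 293°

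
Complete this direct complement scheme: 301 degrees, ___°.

121°

The complement sits 180° across the wheel.
The full set through 301° is {121°, 301°}.
Given {301°}, the missing hue is 121°.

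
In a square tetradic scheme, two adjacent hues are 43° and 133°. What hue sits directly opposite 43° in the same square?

A square tetradic scheme places four hues 90° apart; opposite corners are 180° apart.
43 + 180 = 223°

223°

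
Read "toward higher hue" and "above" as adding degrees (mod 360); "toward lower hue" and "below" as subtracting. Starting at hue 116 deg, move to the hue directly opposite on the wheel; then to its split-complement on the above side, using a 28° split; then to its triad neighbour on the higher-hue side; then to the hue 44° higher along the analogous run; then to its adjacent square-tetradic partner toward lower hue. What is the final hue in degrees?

+180° (complement): 116 + 180 = 296°
+208° (split-comp 28° ↑): 296 + 208 = 504 → 504 − 360 = 144°
+120° (triadic ↑): 144 + 120 = 264°
+44° (analog 44° ↑): 264 + 44 = 308°
−90° (square ↓): 308 − 90 = 218°

218°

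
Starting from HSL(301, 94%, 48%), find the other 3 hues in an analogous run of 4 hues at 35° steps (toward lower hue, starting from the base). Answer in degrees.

266°, 231° and 196°

Analogous hues sit every 35° along the wheel.
301 − 35 = 266°
301 − 70 = 231°
301 − 105 = 196°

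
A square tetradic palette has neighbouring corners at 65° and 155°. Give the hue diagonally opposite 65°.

A square tetradic scheme places four hues 90° apart; opposite corners are 180° apart.
65 + 180 = 245°

245°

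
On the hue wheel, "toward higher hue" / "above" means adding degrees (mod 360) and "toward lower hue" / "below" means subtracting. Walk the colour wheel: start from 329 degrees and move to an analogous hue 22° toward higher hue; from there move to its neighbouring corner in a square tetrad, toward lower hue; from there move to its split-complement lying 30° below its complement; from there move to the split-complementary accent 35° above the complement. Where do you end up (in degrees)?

+22° (analog 22° ↑): 329 + 22 = 351°
−90° (square ↓): 351 − 90 = 261°
+150° (split-comp 30° ↓): 261 + 150 = 411 → 411 − 360 = 51°
+215° (split-comp 35° ↑): 51 + 215 = 266°

266°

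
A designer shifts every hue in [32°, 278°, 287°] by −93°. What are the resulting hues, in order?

299°, 185°, 194°

32 − 93 = -61 → -61 + 360 = 299°
278 − 93 = 185°
287 − 93 = 194°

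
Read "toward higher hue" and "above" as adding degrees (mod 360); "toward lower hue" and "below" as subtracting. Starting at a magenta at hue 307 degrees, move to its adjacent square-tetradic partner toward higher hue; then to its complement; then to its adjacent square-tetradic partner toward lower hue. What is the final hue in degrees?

square ↑ +90°: 307 + 90 = 397 → 397 − 360 = 37°
complement +180°: 37 + 180 = 217°
square ↓ −90°: 217 − 90 = 127°

127°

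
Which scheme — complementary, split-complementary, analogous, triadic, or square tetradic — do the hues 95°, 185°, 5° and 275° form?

square tetradic

Sort the hues: 5°, 95°, 185°, 275°.
Successive gaps around the wheel: 90°, 90°, 90°, 90°.
Four hues every 90° form a square tetradic scheme.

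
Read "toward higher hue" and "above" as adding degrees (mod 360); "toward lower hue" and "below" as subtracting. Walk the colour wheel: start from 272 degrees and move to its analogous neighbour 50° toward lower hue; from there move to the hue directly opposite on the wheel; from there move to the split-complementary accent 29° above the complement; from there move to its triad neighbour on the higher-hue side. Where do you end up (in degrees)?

11°

−50° (analog 50° ↓): 272 − 50 = 222°
+180° (complement): 222 + 180 = 402 → 402 − 360 = 42°
+209° (split-comp 29° ↑): 42 + 209 = 251°
+120° (triadic ↑): 251 + 120 = 371 → 371 − 360 = 11°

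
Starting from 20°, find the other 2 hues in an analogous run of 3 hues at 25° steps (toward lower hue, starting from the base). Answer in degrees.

355° and 330°

Analogous hues sit every 25° along the wheel.
20 − 25 = -5 → -5 + 360 = 355°
20 − 50 = -30 → -30 + 360 = 330°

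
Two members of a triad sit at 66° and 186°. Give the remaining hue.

306°

A triad spaces three hues 120° apart.
The full set is {66°, 186°, 306°}.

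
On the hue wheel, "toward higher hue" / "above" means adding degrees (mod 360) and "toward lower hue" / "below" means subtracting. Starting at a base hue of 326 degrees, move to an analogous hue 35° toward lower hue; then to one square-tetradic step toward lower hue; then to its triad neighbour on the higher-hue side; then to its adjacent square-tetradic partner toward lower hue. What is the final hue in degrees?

−35° (analog 35° ↓): 326 − 35 = 291°
−90° (square ↓): 291 − 90 = 201°
+120° (triadic ↑): 201 + 120 = 321°
−90° (square ↓): 321 − 90 = 231°

231°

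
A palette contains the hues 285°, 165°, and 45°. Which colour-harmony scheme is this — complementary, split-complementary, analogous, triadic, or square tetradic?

Sort the hues: 45°, 165°, 285°.
Successive gaps around the wheel: 120°, 120°, 120°.
Three hues equally spaced 120° apart form a triad.

triadic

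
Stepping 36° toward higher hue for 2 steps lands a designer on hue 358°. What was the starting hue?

2 steps of 36° (toward higher hue) give a net shift of +72°.
Start = end − shift: 358 − 72 = 286°

286°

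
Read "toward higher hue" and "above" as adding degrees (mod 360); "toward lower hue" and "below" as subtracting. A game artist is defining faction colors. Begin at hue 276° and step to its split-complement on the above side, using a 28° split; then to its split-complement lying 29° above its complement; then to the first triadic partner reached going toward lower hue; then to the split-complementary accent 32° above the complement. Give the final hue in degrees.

65°

+208° (split-comp 28° ↑): 276 + 208 = 484 → 484 − 360 = 124°
+209° (split-comp 29° ↑): 124 + 209 = 333°
−120° (triadic ↓): 333 − 120 = 213°
+212° (split-comp 32° ↑): 213 + 212 = 425 → 425 − 360 = 65°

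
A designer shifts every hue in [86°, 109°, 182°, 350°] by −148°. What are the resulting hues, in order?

298°, 321°, 34°, 202°

86 − 148 = -62 → -62 + 360 = 298°
109 − 148 = -39 → -39 + 360 = 321°
182 − 148 = 34°
350 − 148 = 202°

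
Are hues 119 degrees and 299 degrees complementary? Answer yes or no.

yes

Angular distance: |119 − 299| = 180 = 180°.
Complementary requires 180°.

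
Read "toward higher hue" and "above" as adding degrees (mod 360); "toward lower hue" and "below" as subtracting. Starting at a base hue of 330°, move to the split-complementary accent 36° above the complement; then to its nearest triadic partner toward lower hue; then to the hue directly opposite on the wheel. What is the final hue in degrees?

246°

+216° (split-comp 36° ↑): 330 + 216 = 546 → 546 − 360 = 186°
−120° (triadic ↓): 186 − 120 = 66°
+180° (complement): 66 + 180 = 246°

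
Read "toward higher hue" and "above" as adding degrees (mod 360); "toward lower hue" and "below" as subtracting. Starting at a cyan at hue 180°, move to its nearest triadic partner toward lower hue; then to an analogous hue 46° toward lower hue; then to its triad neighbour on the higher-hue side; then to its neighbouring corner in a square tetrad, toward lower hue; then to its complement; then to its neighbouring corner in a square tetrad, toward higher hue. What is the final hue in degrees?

triadic ↓ −120°: 180 − 120 = 60°
analog 46° ↓ −46°: 60 − 46 = 14°
triadic ↑ +120°: 14 + 120 = 134°
square ↓ −90°: 134 − 90 = 44°
complement +180°: 44 + 180 = 224°
square ↑ +90°: 224 + 90 = 314°

314°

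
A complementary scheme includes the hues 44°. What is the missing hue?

224°

The complement sits 180° across the wheel.
The full set through 44° is {44°, 224°}.
Given {44°}, the missing hue is 224°.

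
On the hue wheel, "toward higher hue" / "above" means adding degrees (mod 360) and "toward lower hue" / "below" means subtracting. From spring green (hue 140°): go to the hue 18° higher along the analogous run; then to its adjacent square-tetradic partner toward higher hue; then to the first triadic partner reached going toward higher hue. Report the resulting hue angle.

8°

analog 18° ↑ +18°: 140 + 18 = 158°
square ↑ +90°: 158 + 90 = 248°
triadic ↑ +120°: 248 + 120 = 368 → 368 − 360 = 8°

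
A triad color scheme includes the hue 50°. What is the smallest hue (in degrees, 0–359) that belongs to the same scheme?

50°

A triad places three hues 120° apart.
The full set through 50° is {50°, 170°, 290°}.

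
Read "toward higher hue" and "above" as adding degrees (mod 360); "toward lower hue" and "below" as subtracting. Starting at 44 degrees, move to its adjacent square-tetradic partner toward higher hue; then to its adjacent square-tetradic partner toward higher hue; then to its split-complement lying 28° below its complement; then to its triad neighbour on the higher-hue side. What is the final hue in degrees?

136°

+90° (square ↑): 44 + 90 = 134°
+90° (square ↑): 134 + 90 = 224°
+152° (split-comp 28° ↓): 224 + 152 = 376 → 376 − 360 = 16°
+120° (triadic ↑): 16 + 120 = 136°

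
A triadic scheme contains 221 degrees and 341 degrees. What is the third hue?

101°

A triad spaces three hues 120° apart.
The full set is {101°, 221°, 341°}.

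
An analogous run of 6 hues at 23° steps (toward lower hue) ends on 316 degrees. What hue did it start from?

71°

5 steps of 23° (toward lower hue) give a net shift of −115°.
Start = end − shift: 316 + 115 = 431 → 431 − 360 = 71°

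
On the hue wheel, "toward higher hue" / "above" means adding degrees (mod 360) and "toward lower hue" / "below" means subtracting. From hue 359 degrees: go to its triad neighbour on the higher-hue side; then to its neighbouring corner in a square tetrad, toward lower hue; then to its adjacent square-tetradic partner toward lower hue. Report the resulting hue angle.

299°

+120° (triadic ↑): 359 + 120 = 479 → 479 − 360 = 119°
−90° (square ↓): 119 − 90 = 29°
−90° (square ↓): 29 − 90 = -61 → -61 + 360 = 299°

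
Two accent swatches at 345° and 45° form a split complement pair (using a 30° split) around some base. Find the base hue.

195°

The accents sit 30° either side of the complement, so the complement is their short-arc midpoint on the wheel.
Short-arc midpoint of 345° and 45°: 15°.
Base is 180° from the complement: 15 − 180 = -165 → -165 + 360 = 195°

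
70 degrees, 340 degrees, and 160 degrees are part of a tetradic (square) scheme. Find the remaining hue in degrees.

A square tetradic scheme places four hues every 90°.
The full set through 70° is {70°, 160°, 250°, 340°}.
Given {70°, 160°, 340°}, the missing hue is 250°.

250°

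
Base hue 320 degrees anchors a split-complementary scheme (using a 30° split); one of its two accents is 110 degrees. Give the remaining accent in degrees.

170°

Split-complementary hues sit 30° either side of the complement.
Complement of the base 320°: 320 + 180 = 500 → 500 − 360 = 140°
The given accent 110° is 30° one side of 140°; the other accent sits 30° the other side: 140 + 30 = 170°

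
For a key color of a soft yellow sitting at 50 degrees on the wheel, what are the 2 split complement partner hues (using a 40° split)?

190° and 270°

Split-complementary hues sit 40° either side of the complement.
Complement of 50 degrees: 50 + 180 = 230°
230 − 40 = 190°
230 + 40 = 270°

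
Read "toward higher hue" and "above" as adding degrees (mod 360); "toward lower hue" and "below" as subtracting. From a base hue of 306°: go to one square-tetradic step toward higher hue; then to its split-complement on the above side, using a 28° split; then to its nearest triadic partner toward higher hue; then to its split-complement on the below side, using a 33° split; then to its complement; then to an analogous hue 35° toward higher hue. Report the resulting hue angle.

306 + 90 = 396 → 396 − 360 = 36°   (square ↑)
36 + 208 = 244°   (split-comp 28° ↑)
244 + 120 = 364 → 364 − 360 = 4°   (triadic ↑)
4 + 147 = 151°   (split-comp 33° ↓)
151 + 180 = 331°   (complement)
331 + 35 = 366 → 366 − 360 = 6°   (analog 35° ↑)

6°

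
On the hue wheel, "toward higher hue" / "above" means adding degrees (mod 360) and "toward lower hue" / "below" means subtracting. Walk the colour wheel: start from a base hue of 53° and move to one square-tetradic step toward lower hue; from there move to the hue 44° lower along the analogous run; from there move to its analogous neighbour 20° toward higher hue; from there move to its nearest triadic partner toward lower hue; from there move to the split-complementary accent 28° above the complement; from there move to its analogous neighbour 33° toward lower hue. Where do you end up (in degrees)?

354°

square ↓ −90°: 53 − 90 = -37 → -37 + 360 = 323°
analog 44° ↓ −44°: 323 − 44 = 279°
analog 20° ↑ +20°: 279 + 20 = 299°
triadic ↓ −120°: 299 − 120 = 179°
split-comp 28° ↑ +208°: 179 + 208 = 387 → 387 − 360 = 27°
analog 33° ↓ −33°: 27 − 33 = -6 → -6 + 360 = 354°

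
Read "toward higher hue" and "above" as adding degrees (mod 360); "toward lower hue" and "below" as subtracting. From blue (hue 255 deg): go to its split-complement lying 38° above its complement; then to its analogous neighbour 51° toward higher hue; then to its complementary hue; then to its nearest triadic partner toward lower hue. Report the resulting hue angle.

+218° (split-comp 38° ↑): 255 + 218 = 473 → 473 − 360 = 113°
+51° (analog 51° ↑): 113 + 51 = 164°
+180° (complement): 164 + 180 = 344°
−120° (triadic ↓): 344 − 120 = 224°

224°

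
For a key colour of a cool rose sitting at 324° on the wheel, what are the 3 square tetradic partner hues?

54°, 144°, and 234°

324 + 90 = 414 → 414 − 360 = 54°
324 + 180 = 504 → 504 − 360 = 144°
324 + 270 = 594 → 594 − 360 = 234°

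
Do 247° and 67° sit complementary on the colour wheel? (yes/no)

Angular distance: |247 − 67| = 180 = 180°.
Complementary requires 180°.

yes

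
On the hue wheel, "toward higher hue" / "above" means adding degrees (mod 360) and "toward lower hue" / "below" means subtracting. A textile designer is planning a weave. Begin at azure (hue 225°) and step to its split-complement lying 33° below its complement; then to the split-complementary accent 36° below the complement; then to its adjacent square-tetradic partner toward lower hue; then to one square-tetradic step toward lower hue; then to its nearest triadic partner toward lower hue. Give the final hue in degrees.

split-comp 33° ↓ +147°: 225 + 147 = 372 → 372 − 360 = 12°
split-comp 36° ↓ +144°: 12 + 144 = 156°
square ↓ −90°: 156 − 90 = 66°
square ↓ −90°: 66 − 90 = -24 → -24 + 360 = 336°
triadic ↓ −120°: 336 − 120 = 216°

216°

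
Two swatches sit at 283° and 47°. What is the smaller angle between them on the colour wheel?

124°

|283 − 47| = 236.
The shorter arc is 360 − 236 = 124°.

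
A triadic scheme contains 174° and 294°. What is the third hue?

54°

A triad spaces three hues 120° apart.
The full set is {54°, 174°, 294°}.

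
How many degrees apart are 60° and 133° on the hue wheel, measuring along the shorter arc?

73°

|60 − 133| = 73.
73 ≤ 180, so the shorter arc is 73°.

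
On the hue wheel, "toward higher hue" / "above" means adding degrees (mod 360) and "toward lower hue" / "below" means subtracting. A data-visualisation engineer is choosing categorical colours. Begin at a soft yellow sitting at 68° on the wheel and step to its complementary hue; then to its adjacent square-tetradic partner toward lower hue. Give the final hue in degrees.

+180° (complement): 68 + 180 = 248°
−90° (square ↓): 248 − 90 = 158°

158°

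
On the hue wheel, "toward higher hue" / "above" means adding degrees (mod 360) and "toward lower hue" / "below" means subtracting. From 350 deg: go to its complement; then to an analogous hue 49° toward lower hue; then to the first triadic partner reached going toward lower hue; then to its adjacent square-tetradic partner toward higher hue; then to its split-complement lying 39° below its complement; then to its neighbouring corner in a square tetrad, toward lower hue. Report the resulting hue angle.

+180° (complement): 350 + 180 = 530 → 530 − 360 = 170°
−49° (analog 49° ↓): 170 − 49 = 121°
−120° (triadic ↓): 121 − 120 = 1°
+90° (square ↑): 1 + 90 = 91°
+141° (split-comp 39° ↓): 91 + 141 = 232°
−90° (square ↓): 232 − 90 = 142°

142°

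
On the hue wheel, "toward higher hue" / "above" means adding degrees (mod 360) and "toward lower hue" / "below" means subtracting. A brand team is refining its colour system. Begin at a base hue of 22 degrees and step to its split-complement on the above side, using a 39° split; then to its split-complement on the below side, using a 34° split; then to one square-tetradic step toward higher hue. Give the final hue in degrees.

117°

+219° (split-comp 39° ↑): 22 + 219 = 241°
+146° (split-comp 34° ↓): 241 + 146 = 387 → 387 − 360 = 27°
+90° (square ↑): 27 + 90 = 117°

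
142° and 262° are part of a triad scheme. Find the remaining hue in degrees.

22°

A triad places three hues 120° apart.
The full set through 142° is {22°, 142°, 262°}.
Given {142°, 262°}, the missing hue is 22°.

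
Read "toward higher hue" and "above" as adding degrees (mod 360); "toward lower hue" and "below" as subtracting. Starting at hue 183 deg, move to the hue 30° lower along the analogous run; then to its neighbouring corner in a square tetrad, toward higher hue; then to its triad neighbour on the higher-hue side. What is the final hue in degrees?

3°

analog 30° ↓ −30°: 183 − 30 = 153°
square ↑ +90°: 153 + 90 = 243°
triadic ↑ +120°: 243 + 120 = 363 → 363 − 360 = 3°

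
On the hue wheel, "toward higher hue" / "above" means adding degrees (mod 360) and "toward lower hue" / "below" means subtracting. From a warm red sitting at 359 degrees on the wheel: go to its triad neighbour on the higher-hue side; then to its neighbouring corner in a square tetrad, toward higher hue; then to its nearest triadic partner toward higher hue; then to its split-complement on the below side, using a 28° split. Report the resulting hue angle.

triadic ↑ +120°: 359 + 120 = 479 → 479 − 360 = 119°
square ↑ +90°: 119 + 90 = 209°
triadic ↑ +120°: 209 + 120 = 329°
split-comp 28° ↓ +152°: 329 + 152 = 481 → 481 − 360 = 121°

121°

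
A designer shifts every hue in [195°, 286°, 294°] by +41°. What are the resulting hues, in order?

195 + 41 = 236°
286 + 41 = 327°
294 + 41 = 335°

236°, 327°, 335°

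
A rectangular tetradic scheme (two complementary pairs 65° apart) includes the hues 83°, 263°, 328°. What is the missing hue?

148°

A rectangular tetradic uses two complementary pairs 65° apart: offsets 0°, 65°, 180°, 245°.
Among {83°, 263°, 328°}, 263° and 83° are a 180° pair.
The remaining hue 328° needs its own complement: 328 + 180 = 508 → 508 − 360 = 148°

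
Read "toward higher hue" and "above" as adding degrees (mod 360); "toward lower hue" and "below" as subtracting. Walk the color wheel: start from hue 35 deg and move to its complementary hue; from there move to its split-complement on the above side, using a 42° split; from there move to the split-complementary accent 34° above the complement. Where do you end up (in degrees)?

+180° (complement): 35 + 180 = 215°
+222° (split-comp 42° ↑): 215 + 222 = 437 → 437 − 360 = 77°
+214° (split-comp 34° ↑): 77 + 214 = 291°

291°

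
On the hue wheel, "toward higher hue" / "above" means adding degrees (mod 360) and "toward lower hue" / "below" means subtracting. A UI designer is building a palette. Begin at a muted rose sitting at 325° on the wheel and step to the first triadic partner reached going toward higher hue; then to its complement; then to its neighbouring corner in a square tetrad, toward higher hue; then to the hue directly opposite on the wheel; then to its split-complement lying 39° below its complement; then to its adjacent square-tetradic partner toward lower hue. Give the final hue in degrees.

325 + 120 = 445 → 445 − 360 = 85°   (triadic ↑)
85 + 180 = 265°   (complement)
265 + 90 = 355°   (square ↑)
355 + 180 = 535 → 535 − 360 = 175°   (complement)
175 + 141 = 316°   (split-comp 39° ↓)
316 − 90 = 226°   (square ↓)

226°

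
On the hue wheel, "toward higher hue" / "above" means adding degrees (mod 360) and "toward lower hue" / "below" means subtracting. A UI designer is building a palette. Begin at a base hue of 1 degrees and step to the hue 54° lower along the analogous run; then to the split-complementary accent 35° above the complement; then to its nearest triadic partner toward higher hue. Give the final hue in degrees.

−54° (analog 54° ↓): 1 − 54 = -53 → -53 + 360 = 307°
+215° (split-comp 35° ↑): 307 + 215 = 522 → 522 − 360 = 162°
+120° (triadic ↑): 162 + 120 = 282°

282°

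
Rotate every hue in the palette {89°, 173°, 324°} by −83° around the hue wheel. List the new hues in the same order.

6°, 90°, 241°

89 − 83 = 6°
173 − 83 = 90°
324 − 83 = 241°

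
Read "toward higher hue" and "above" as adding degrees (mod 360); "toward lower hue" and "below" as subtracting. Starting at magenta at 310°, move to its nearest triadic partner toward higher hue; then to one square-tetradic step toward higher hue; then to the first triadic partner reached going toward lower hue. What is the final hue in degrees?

40°

triadic ↑ +120°: 310 + 120 = 430 → 430 − 360 = 70°
square ↑ +90°: 70 + 90 = 160°
triadic ↓ −120°: 160 − 120 = 40°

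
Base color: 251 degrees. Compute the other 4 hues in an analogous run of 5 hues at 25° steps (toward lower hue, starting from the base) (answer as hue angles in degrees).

Analogous hues sit every 25° along the wheel.
251 − 25 = 226°
251 − 50 = 201°
251 − 75 = 176°
251 − 100 = 151°

226°, 201°, 176°, 151°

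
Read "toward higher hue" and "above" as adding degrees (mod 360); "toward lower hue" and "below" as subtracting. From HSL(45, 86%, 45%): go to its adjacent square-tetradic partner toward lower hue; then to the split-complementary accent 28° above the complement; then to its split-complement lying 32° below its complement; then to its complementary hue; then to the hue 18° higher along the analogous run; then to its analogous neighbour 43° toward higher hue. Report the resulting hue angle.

192°

45 − 90 = -45 → -45 + 360 = 315°   (square ↓)
315 + 208 = 523 → 523 − 360 = 163°   (split-comp 28° ↑)
163 + 148 = 311°   (split-comp 32° ↓)
311 + 180 = 491 → 491 − 360 = 131°   (complement)
131 + 18 = 149°   (analog 18° ↑)
149 + 43 = 192°   (analog 43° ↑)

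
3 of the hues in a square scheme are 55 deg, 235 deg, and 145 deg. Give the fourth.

325°

A square tetradic scheme places four hues every 90°.
The full set through 55° is {55°, 145°, 235°, 325°}.
Given {55°, 145°, 235°}, the missing hue is 325°.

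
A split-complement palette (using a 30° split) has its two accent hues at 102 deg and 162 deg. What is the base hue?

The accents sit 30° either side of the complement, so the complement is their short-arc midpoint on the wheel.
Short-arc midpoint of 102° and 162°: 132°.
Base is 180° from the complement: 132 − 180 = -48 → -48 + 360 = 312°

312°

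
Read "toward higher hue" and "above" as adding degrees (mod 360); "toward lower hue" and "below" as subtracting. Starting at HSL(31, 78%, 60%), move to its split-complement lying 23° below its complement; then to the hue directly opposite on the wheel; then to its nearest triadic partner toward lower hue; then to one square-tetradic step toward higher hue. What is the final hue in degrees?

338°

split-comp 23° ↓ +157°: 31 + 157 = 188°
complement +180°: 188 + 180 = 368 → 368 − 360 = 8°
triadic ↓ −120°: 8 − 120 = -112 → -112 + 360 = 248°
square ↑ +90°: 248 + 90 = 338°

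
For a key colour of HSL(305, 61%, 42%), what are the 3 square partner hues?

A square tetradic scheme places four hues every 90°.
305 + 90 = 395 → 395 − 360 = 35°
305 + 180 = 485 → 485 − 360 = 125°
305 + 270 = 575 → 575 − 360 = 215°

35°, 125°, and 215°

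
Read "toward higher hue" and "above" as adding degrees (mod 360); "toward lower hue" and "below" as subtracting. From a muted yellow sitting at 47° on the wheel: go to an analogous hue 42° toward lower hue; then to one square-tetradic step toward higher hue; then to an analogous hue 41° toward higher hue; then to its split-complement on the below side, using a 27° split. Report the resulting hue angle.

−42° (analog 42° ↓): 47 − 42 = 5°
+90° (square ↑): 5 + 90 = 95°
+41° (analog 41° ↑): 95 + 41 = 136°
+153° (split-comp 27° ↓): 136 + 153 = 289°

289°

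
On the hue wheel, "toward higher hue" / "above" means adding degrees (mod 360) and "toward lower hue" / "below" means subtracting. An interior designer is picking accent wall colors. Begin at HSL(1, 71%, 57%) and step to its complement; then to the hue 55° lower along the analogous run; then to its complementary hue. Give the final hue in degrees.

1 + 180 = 181°   (complement)
181 − 55 = 126°   (analog 55° ↓)
126 + 180 = 306°   (complement)

306°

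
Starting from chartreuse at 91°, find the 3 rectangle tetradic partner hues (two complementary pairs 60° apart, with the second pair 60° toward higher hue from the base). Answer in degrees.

A rectangular tetradic uses two complementary pairs 60° apart: offsets 0°, 60°, 180°, 240°.
91 + 60 = 151°
91 + 180 = 271°
91 + 240 = 331°

151°, 271° and 331°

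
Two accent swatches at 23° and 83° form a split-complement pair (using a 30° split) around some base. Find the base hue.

233°

The accents sit 30° either side of the complement, so the complement is their short-arc midpoint on the wheel.
Short-arc midpoint of 23° and 83°: 53°.
Base is 180° from the complement: 53 − 180 = -127 → -127 + 360 = 233°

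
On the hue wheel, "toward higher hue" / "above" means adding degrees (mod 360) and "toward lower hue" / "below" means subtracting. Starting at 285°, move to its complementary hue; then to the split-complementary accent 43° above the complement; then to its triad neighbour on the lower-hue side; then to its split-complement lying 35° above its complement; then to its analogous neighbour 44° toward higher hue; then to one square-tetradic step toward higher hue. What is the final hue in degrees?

197°

+180° (complement): 285 + 180 = 465 → 465 − 360 = 105°
+223° (split-comp 43° ↑): 105 + 223 = 328°
−120° (triadic ↓): 328 − 120 = 208°
+215° (split-comp 35° ↑): 208 + 215 = 423 → 423 − 360 = 63°
+44° (analog 44° ↑): 63 + 44 = 107°
+90° (square ↑): 107 + 90 = 197°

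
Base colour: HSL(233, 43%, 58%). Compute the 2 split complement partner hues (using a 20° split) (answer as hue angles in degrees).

Split-complementary hues sit 20° either side of the complement.
Complement of 233 degrees: 233 + 180 = 413 → 413 − 360 = 53°
53 − 20 = 33°
53 + 20 = 73°

33° and 73°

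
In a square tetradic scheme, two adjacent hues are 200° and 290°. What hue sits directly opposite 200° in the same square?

20°

A square tetradic scheme places four hues 90° apart; opposite corners are 180° apart.
200 + 180 = 380 → 380 − 360 = 20°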